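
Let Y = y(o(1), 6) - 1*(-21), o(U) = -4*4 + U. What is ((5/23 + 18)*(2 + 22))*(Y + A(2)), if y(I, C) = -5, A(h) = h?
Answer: 181008/23 ≈ 7869.9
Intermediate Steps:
o(U) = -16 + U
Y = 16 (Y = -5 - 1*(-21) = -5 + 21 = 16)
((5/23 + 18)*(2 + 22))*(Y + A(2)) = ((5/23 + 18)*(2 + 22))*(16 + 2) = ((5*(1/23) + 18)*24)*18 = ((5/23 + 18)*24)*18 = ((419/23)*24)*18 = (10056/23)*18 = 181008/23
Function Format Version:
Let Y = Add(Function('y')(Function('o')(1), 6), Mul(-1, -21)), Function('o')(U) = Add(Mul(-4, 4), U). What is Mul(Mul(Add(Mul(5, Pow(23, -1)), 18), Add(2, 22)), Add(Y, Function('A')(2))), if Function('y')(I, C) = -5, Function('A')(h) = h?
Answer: Rational(181008, 23) ≈ 7869.9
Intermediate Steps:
Function('o')(U) = Add(-16, U)
Y = 16 (Y = Add(-5, Mul(-1, -21)) = Add(-5, 21) = 16)
Mul(Mul(Add(Mul(5, Pow(23, -1)), 18), Add(2, 22)), Add(Y, Function('A')(2))) = Mul(Mul(Add(Mul(5, Pow(23, -1)), 18), Add(2, 22)), Add(16, 2)) = Mul(Mul(Add(Mul(5, Rational(1, 23)), 18), 24), 18) = Mul(Mul(Add(Rational(5, 23), 18), 24), 18) = Mul(Mul(Rational(419, 23), 24), 18) = Mul(Rational(10056, 23), 18) = Rational(181008, 23)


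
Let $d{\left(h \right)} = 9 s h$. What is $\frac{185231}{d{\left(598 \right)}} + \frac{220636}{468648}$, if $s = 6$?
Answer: $\frac{56722775}{9138636} \approx 6.2069$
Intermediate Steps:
$d{\left(h \right)} = 54 h$ ($d{\left(h \right)} = 9 \cdot 6 h = 54 h$)
$\frac{185231}{d{\left(598 \right)}} + \frac{220636}{468648} = \frac{185231}{54 \cdot 598} + \frac{220636}{468648} = \frac{185231}{32292} + 220636 \cdot \frac{1}{468648} = 185231 \cdot \frac{1}{32292} + \frac{55159}{117162} = \frac{185231}{32292} + \frac{55159}{117162} = \frac{56722775}{9138636}$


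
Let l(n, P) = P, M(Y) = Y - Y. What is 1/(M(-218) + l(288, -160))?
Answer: -1/160 ≈ -0.0062500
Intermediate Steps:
M(Y) = 0
1/(M(-218) + l(288, -160)) = 1/(0 - 160) = 1/(-160) = -1/160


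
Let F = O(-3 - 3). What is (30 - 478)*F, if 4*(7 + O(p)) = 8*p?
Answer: 8512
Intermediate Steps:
O(p) = -7 + 2*p (O(p) = -7 + (8*p)/4 = -7 + 2*p)
F = -19 (F = -7 + 2*(-3 - 3) = -7 + 2*(-6) = -7 - 12 = -19)
(30 - 478)*F = (30 - 478)*(-19) = -448*(-19) = 8512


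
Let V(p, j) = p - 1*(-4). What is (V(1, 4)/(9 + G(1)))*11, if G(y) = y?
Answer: 11/2 ≈ 5.5000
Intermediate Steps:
V(p, j) = 4 + p (V(p, j) = p + 4 = 4 + p)
(V(1, 4)/(9 + G(1)))*11 = ((4 + 1)/(9 + 1))*11 = (5/10)*11 = (5*(1/10))*11 = (1/2)*11 = 11/2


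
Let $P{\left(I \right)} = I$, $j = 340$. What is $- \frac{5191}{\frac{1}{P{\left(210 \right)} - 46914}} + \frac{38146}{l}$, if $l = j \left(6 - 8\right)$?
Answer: $\frac{82429738687}{340} \approx 2.4244 \cdot 10^{8}$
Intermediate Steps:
$l = -680$ ($l = 340 \left(6 - 8\right) = 340 \left(-2\right) = -680$)
$- \frac{5191}{\frac{1}{P{\left(210 \right)} - 46914}} + \frac{38146}{l} = - \frac{5191}{\frac{1}{210 - 46914}} + \frac{38146}{-680} = - \frac{5191}{\frac{1}{-46704}} + 38146 \left(- \frac{1}{680}\right) = - \frac{5191}{- \frac{1}{46704}} - \frac{19073}{340} = \left(-5191\right) \left(-46704\right) - \frac{19073}{340} = 242440464 - \frac{19073}{340} = \frac{82429738687}{340}$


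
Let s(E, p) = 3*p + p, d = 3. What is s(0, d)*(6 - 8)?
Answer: -24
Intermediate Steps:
s(E, p) = 4*p
s(0, d)*(6 - 8) = (4*3)*(6 - 8) = 12*(-2) = -24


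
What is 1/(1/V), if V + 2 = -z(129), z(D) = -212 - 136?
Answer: 346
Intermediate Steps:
z(D) = -348
V = 346 (V = -2 - 1*(-348) = -2 + 348 = 346)
1/(1/V) = 1/(1/346) = 346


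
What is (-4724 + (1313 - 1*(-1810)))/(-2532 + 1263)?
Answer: 1601/1269 ≈ 1.2616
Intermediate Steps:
(-4724 + (1313 - 1*(-1810)))/(-2532 + 1263) = (-4724 + (1313 + 1810))/(-1269) = (-4724 + 3123)*(-1/1269) = -1601*(-1/1269) = 1601/1269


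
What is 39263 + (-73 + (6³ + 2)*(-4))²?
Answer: 932288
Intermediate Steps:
39263 + (-73 + (6³ + 2)*(-4))² = 39263 + (-73 + (216 + 2)*(-4))² = 39263 + (-73 + 218*(-4))² = 39263 + (-73 - 872)² = 39263 + (-945)² = 39263 + 893025 = 932288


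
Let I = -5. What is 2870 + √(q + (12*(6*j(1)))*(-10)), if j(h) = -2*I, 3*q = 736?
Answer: 2870 + 8*I*√978/3 ≈ 2870.0 + 83.395*I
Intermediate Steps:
q = 736/3 (q = (⅓)*736 = 736/3 ≈ 245.33)
j(h) = 10 (j(h) = -2*(-5) = 10)
2870 + √(q + (12*(6*j(1)))*(-10)) = 2870 + √(736/3 + (12*(6*10))*(-10)) = 2870 + √(736/3 + (12*60)*(-10)) = 2870 + √(736/3 + 720*(-10)) = 2870 + √(736/3 - 7200) = 2870 + √(-20864/3) = 2870 + 8*I*√978/3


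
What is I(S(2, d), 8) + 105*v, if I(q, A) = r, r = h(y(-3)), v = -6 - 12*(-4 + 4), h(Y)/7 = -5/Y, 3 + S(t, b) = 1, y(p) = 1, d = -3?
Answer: -665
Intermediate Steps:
S(t, b) = -2 (S(t, b) = -3 + 1 = -2)
h(Y) = -35/Y (h(Y) = 7*(-5/Y) = -35/Y)
v = -6 (v = -6 - 12*0 = -6 - 6*0 = -6 + 0 = -6)
r = -35 (r = -35/1 = -35*1 = -35)
I(q, A) = -35
I(S(2, d), 8) + 105*v = -35 + 105*(-6) = -35 - 630 = -665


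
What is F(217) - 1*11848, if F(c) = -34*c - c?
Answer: -19443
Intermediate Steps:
F(c) = -35*c
F(217) - 1*11848 = -35*217 - 1*11848 = -7595 - 11848 = -19443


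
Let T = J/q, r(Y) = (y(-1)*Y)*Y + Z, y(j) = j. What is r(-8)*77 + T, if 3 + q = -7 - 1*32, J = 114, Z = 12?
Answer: -28047/7 ≈ -4006.7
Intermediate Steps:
q = -42 (q = -3 + (-7 - 1*32) = -3 + (-7 - 32) = -3 - 39 = -42)
r(Y) = 12 - Y² (r(Y) = (-Y)*Y + 12 = -Y² + 12 = 12 - Y²)
T = -19/7 (T = 114/(-42) = 114*(-1/42) = -19/7 ≈ -2.7143)
r(-8)*77 + T = (12 - 1*(-8)²)*77 - 19/7 = (12 - 1*64)*77 - 19/7 = (12 - 64)*77 - 19/7 = -52*77 - 19/7 = -4004 - 19/7 = -28047/7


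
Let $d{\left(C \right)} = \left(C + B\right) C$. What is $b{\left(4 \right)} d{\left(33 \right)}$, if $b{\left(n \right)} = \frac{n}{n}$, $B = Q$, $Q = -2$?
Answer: $1023$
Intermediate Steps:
$B = -2$
$b{\left(n \right)} = 1$
$d{\left(C \right)} = C \left(-2 + C\right)$ ($d{\left(C \right)} = \left(C - 2\right) C = \left(-2 + C\right) C = C \left(-2 + C\right)$)
$b{\left(4 \right)} d{\left(33 \right)} = 1 \cdot 33 \left(-2 + 33\right) = 1 \cdot 33 \cdot 31 = 1 \cdot 1023 = 1023$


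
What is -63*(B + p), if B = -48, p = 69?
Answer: -1323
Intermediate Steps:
-63*(B + p) = -63*(-48 + 69) = -63*21 = -1323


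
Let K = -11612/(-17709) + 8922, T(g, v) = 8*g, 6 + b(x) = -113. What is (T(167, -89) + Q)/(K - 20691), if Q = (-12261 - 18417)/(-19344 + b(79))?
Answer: -461022753414/4056198367967 ≈ -0.11366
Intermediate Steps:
b(x) = -119 (b(x) = -6 - 113 = -119)
Q = 30678/19463 (Q = (-12261 - 18417)/(-19344 - 119) = -30678/(-19463) = -30678*(-1/19463) = 30678/19463 ≈ 1.5762)
K = 158011310/17709 (K = -11612*(-1/17709) + 8922 = 11612/17709 + 8922 = 158011310/17709 ≈ 8922.7)
(T(167, -89) + Q)/(K - 20691) = (8*167 + 30678/19463)/(158011310/17709 - 20691) = (1336 + 30678/19463)/(-208405609/17709) = (26033246/19463)*(-17709/208405609) = -461022753414/4056198367967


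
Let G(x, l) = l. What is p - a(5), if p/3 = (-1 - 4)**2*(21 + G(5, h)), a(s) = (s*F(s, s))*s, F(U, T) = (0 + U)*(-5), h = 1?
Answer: 2275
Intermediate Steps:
F(U, T) = -5*U (F(U, T) = U*(-5) = -5*U)
a(s) = -5*s**3 (a(s) = (s*(-5*s))*s = (-5*s**2)*s = -5*s**3)
p = 1650 (p = 3*((-1 - 4)**2*(21 + 1)) = 3*((-5)**2*22) = 3*(25*22) = 3*550 = 1650)
p - a(5) = 1650 - (-5)*5**3 = 1650 - (-5)*125 = 1650 - 1*(-625) = 1650 + 625 = 2275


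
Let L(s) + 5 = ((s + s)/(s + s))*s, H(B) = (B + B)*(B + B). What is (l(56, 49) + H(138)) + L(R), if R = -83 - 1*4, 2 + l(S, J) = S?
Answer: 76138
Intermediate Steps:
H(B) = 4*B**2 (H(B) = (2*B)*(2*B) = 4*B**2)
l(S, J) = -2 + S
R = -87 (R = -83 - 4 = -87)
L(s) = -5 + s (L(s) = -5 + ((s + s)/(s + s))*s = -5 + ((2*s)/((2*s)))*s = -5 + ((2*s)*(1/(2*s)))*s = -5 + 1*s = -5 + s)
(l(56, 49) + H(138)) + L(R) = ((-2 + 56) + 4*138**2) + (-5 - 87) = (54 + 4*19044) - 92 = (54 + 76176) - 92 = 76230 - 92 = 76138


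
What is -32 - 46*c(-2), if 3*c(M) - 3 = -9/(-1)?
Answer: -216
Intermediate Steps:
c(M) = 4 (c(M) = 1 + (-9/(-1))/3 = 1 + (-9*(-1))/3 = 1 + (1/3)*9 = 1 + 3 = 4)
-32 - 46*c(-2) = -32 - 46*4 = -32 - 184 = -216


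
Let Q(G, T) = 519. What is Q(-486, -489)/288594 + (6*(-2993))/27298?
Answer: -861400565/1313006502 ≈ -0.65605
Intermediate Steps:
Q(-486, -489)/288594 + (6*(-2993))/27298 = 519/288594 + (6*(-2993))/27298 = 519*(1/288594) - 17958*1/27298 = 173/96198 - 8979/13649 = -861400565/1313006502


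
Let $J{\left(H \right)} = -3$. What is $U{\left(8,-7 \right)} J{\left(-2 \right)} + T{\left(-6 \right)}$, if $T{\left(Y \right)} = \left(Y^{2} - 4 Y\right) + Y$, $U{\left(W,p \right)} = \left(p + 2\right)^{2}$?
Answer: $-21$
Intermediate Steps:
$U{\left(W,p \right)} = \left(2 + p\right)^{2}$
$T{\left(Y \right)} = Y^{2} - 3 Y$
$U{\left(8,-7 \right)} J{\left(-2 \right)} + T{\left(-6 \right)} = \left(2 - 7\right)^{2} \left(-3\right) - 6 \left(-3 - 6\right) = \left(-5\right)^{2} \left(-3\right) - -54 = 25 \left(-3\right) + 54 = -75 + 54 = -21$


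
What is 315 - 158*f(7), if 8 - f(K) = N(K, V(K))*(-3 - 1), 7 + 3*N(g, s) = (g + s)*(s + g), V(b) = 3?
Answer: -20541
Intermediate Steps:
N(g, s) = -7/3 + (g + s)²/3 (N(g, s) = -7/3 + ((g + s)*(s + g))/3 = -7/3 + ((g + s)*(g + s))/3 = -7/3 + (g + s)²/3)
f(K) = -4/3 + 4*(3 + K)²/3 (f(K) = 8 - (-7/3 + (K + 3)²/3)*(-3 - 1) = 8 - (-7/3 + (3 + K)²/3)*(-4) = 8 - (28/3 - 4*(3 + K)²/3) = 8 + (-28/3 + 4*(3 + K)²/3) = -4/3 + 4*(3 + K)²/3)
315 - 158*f(7) = 315 - 158*(-4/3 + 4*(3 + 7)²/3) = 315 - 158*(-4/3 + (4/3)*10²) = 315 - 158*(-4/3 + (4/3)*100) = 315 - 158*(-4/3 + 400/3) = 315 - 158*132 = 315 - 20856 = -20541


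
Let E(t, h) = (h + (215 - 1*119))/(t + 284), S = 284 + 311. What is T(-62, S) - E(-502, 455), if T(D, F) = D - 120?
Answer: -39125/218 ≈ -179.47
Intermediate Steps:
S = 595
E(t, h) = (96 + h)/(284 + t) (E(t, h) = (h + (215 - 119))/(284 + t) = (h + 96)/(284 + t) = (96 + h)/(284 + t))
T(D, F) = -120 + D
T(-62, S) - E(-502, 455) = (-120 - 62) - (96 + 455)/(284 - 502) = -182 - 551/(-218) = -182 - (-1)*551/218 = -182 - 1*(-551/218) = -182 + 551/218 = -39125/218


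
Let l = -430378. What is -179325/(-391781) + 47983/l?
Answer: 4490669779/12970301786 ≈ 0.34623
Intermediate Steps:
-179325/(-391781) + 47983/l = -179325/(-391781) + 47983/(-430378) = -179325*(-1/391781) + 47983*(-1/430378) = 179325/391781 - 3691/33106 = 4490669779/12970301786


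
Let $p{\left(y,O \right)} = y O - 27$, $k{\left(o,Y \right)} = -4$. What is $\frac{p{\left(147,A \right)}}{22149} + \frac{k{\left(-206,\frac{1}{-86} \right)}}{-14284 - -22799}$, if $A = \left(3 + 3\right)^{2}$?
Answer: $\frac{4971431}{20955415} \approx 0.23724$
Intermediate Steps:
$A = 36$ ($A = 6^{2} = 36$)
$p{\left(y,O \right)} = -27 + O y$ ($p{\left(y,O \right)} = O y - 27 = -27 + O y$)
$\frac{p{\left(147,A \right)}}{22149} + \frac{k{\left(-206,\frac{1}{-86} \right)}}{-14284 - -22799} = \frac{-27 + 36 \cdot 147}{22149} - \frac{4}{-14284 - -22799} = \left(-27 + 5292\right) \frac{1}{22149} - \frac{4}{-14284 + 22799} = 5265 \cdot \frac{1}{22149} - \frac{4}{8515} = \frac{585}{2461} - \frac{4}{8515} = \frac{4971431}{20955415}$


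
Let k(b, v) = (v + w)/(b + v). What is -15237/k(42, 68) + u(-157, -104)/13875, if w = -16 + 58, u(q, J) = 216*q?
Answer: -70482429/4625 ≈ -15239.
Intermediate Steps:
w = 42
k(b, v) = (42 + v)/(b + v) (k(b, v) = (v + 42)/(b + v) = (42 + v)/(b + v))
-15237/k(42, 68) + u(-157, -104)/13875 = -15237/((42 + 68)/(42 + 68)) + (216*(-157))/13875 = -15237/1 - 33912*1/13875 = -15237/1 - 11304/4625 = -15237*1 - 11304/4625 = -15237 - 11304/4625 = -70482429/4625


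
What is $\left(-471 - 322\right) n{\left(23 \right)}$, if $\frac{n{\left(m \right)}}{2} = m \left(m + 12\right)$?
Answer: $-1276730$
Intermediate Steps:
$n{\left(m \right)} = 2 m \left(12 + m\right)$ ($n{\left(m \right)} = 2 m \left(m + 12\right) = 2 m \left(12 + m\right)$)
$\left(-471 - 322\right) n{\left(23 \right)} = \left(-471 - 322\right) 2 \cdot 23 \left(12 + 23\right) = - 793 \cdot 2 \cdot 23 \cdot 35 = \left(-793\right) 1610 = -1276730$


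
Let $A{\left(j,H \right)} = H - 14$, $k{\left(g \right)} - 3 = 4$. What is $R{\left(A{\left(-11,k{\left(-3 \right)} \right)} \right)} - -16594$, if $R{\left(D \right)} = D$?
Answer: $16587$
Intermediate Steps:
$k{\left(g \right)} = 7$ ($k{\left(g \right)} = 3 + 4 = 7$)
$A{\left(j,H \right)} = -14 + H$
$R{\left(A{\left(-11,k{\left(-3 \right)} \right)} \right)} - -16594 = \left(-14 + 7\right) - -16594 = -7 + 16594 = 16587$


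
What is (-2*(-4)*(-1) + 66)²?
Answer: 3364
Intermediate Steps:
(-2*(-4)*(-1) + 66)² = (8*(-1) + 66)² = (-8 + 66)² = 58² = 3364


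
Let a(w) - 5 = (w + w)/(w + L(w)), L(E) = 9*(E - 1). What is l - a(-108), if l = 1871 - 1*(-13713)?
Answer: 1885035/121 ≈ 15579.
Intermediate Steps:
L(E) = -9 + 9*E (L(E) = 9*(-1 + E) = -9 + 9*E)
l = 15584 (l = 1871 + 13713 = 15584)
a(w) = 5 + 2*w/(-9 + 10*w) (a(w) = 5 + (w + w)/(w + (-9 + 9*w)) = 5 + (2*w)/(-9 + 10*w) = 5 + 2*w/(-9 + 10*w))
l - a(-108) = 15584 - (-45 + 52*(-108))/(-9 + 10*(-108)) = 15584 - (-45 - 5616)/(-9 - 1080) = 15584 - (-5661)/(-1089) = 15584 - (-1)*(-5661)/1089 = 15584 - 1*629/121 = 15584 - 629/121 = 1885035/121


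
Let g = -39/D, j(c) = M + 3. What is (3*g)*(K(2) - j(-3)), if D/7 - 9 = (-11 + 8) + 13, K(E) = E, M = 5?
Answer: 702/133 ≈ 5.2782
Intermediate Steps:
j(c) = 8 (j(c) = 5 + 3 = 8)
D = 133 (D = 63 + 7*((-11 + 8) + 13) = 63 + 7*(-3 + 13) = 63 + 7*10 = 63 + 70 = 133)
g = -39/133 ≈ -0.29323
(3*g)*(K(2) - j(-3)) = (3*(-39/133))*(2 - 1*8) = -117*(2 - 8)/133 = -117/133*(-6) = 702/133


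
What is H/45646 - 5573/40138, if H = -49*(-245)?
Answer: 56867883/458034787 ≈ 0.12416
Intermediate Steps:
H = 12005
H/45646 - 5573/40138 = 12005/45646 - 5573/40138 = 56867883/458034787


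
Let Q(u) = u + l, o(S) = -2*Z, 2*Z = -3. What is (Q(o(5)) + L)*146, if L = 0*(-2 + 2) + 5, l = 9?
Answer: 2482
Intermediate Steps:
Z = -3/2 (Z = (1/2)*(-3) = -3/2 ≈ -1.5000)
o(S) = 3 (o(S) = -2*(-3/2) = 3)
Q(u) = 9 + u (Q(u) = u + 9 = 9 + u)
L = 5 (L = 0*0 + 5 = 0 + 5 = 5)
(Q(o(5)) + L)*146 = ((9 + 3) + 5)*146 = (12 + 5)*146 = 17*146 = 2482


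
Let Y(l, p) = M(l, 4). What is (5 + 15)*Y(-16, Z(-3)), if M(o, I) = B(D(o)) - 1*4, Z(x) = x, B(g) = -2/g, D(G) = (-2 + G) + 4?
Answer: -540/7 ≈ -77.143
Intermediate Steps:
D(G) = 2 + G
M(o, I) = -4 - 2/(2 + o) (M(o, I) = -2/(2 + o) - 1*4 = -2/(2 + o) - 4 = -4 - 2/(2 + o))
Y(l, p) = 2*(-5 - 2*l)/(2 + l)
(5 + 15)*Y(-16, Z(-3)) = (5 + 15)*(2*(-5 - 2*(-16))/(2 - 16)) = 20*(2*(-5 + 32)/(-14)) = 20*(2*(-1/14)*27) = 20*(-27/7) = -540/7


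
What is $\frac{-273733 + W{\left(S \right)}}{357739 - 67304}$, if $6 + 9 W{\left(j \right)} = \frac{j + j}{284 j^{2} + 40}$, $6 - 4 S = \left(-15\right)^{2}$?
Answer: $- \frac{2796510494737}{2967134205255} \approx -0.9425$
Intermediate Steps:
$S = - \frac{219}{4}$ ($S = \frac{3}{2} - \frac{\left(-15\right)^{2}}{4} = \frac{3}{2} - \frac{225}{4} = - \frac{219}{4} \approx -54.75$)
$W{\left(j \right)} = - \frac{2}{3} + \frac{2 j}{9 \left(40 + 284 j^{2}\right)}$ ($W{\left(j \right)} = - \frac{2}{3} + \frac{\left(j + j\right) \frac{1}{284 j^{2} + 40}}{9} = - \frac{2}{3} + \frac{2 j \frac{1}{40 + 284 j^{2}}}{9} = - \frac{2}{3} + \frac{2 j}{9 \left(40 + 284 j^{2}\right)}$)
$\frac{-273733 + W{\left(S \right)}}{357739 - 67304} = \frac{-273733 + \frac{-120 - \frac{219}{4} - 852 \left(- \frac{219}{4}\right)^{2}}{18 \left(10 + 71 \left(- \frac{219}{4}\right)^{2}\right)}}{357739 - 67304} = \frac{-273733 + \frac{-120 - \frac{219}{4} - \frac{10215693}{4}}{18 \left(10 + 71 \cdot \frac{47961}{16}\right)}}{290435} = \left(-273733 + \frac{-120 - \frac{219}{4} - \frac{10215693}{4}}{18 \left(10 + \frac{3405231}{16}\right)}\right) \frac{1}{290435} = \left(-273733 + \frac{1}{18} \frac{1}{\frac{3405391}{16}} \left(-2554098\right)\right) \frac{1}{290435} = \left(-273733 + \frac{1}{18} \cdot \frac{16}{3405391} \left(-2554098\right)\right) \frac{1}{290435} = \left(-273733 - \frac{6810928}{10216173}\right) \frac{1}{290435} = \left(- \frac{2796510494737}{10216173}\right) \frac{1}{290435} = - \frac{2796510494737}{2967134205255}$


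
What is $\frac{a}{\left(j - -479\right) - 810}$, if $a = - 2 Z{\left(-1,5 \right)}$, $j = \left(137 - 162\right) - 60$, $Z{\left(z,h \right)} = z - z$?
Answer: $0$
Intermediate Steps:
$Z{\left(z,h \right)} = 0$
$j = -85$ ($j = -25 - 60 = -85$)
$a = 0$ ($a = \left(-2\right) 0 = 0$)
$\frac{a}{\left(j - -479\right) - 810} = \frac{1}{\left(-85 - -479\right) - 810} \cdot 0 = \frac{1}{\left(-85 + 479\right) - 810} \cdot 0 = \frac{1}{394 - 810} \cdot 0 = \frac{1}{-416} \cdot 0 = \left(- \frac{1}{416}\right) 0 = 0$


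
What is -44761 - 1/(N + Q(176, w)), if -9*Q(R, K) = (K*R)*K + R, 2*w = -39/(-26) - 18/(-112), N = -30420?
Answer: -9618093410267/214876643 ≈ -44761.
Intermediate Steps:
w = 93/112 (w = (-39/(-26) - 18/(-112))/2 = (-39*(-1/26) - 18*(-1/112))/2 = (3/2 + 9/56)/2 = (½)*(93/56) = 93/112 ≈ 0.83036)
Q(R, K) = -R/9 - R*K²/9 (Q(R, K) = -((K*R)*K + R)/9 = -(R*K² + R)/9 = -(R + R*K²)/9 = -R/9 - R*K²/9)
-44761 - 1/(N + Q(176, w)) = -44761 - 1/(-30420 - ⅑*176*(1 + (93/112)²)) = -44761 - 1/(-30420 - ⅑*176*(1 + 8649/12544)) = -44761 - 1/(-30420 - ⅑*176*21193/12544) = -44761 - 1/(-30420 - 233123/7056) = -44761 - 1/(-214876643/7056) = -44761 - 1*(-7056/214876643) = -44761 + 7056/214876643 = -9618093410267/214876643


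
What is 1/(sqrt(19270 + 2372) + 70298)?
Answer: 35149/2470893581 - sqrt(21642)/4941787162 ≈ 1.4195e-5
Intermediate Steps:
1/(sqrt(19270 + 2372) + 70298) = 1/(sqrt(21642) + 70298) = 1/(70298 + sqrt(21642))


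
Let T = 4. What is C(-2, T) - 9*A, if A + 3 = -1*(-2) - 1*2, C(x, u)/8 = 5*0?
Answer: 27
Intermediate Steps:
C(x, u) = 0 (C(x, u) = 8*(5*0) = 8*0 = 0)
A = -3 (A = -3 + (-1*(-2) - 1*2) = -3 + (2 - 2) = -3 + 0 = -3)
C(-2, T) - 9*A = 0 - 9*(-3) = 0 + 27 = 27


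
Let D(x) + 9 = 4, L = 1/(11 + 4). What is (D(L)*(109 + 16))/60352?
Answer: -625/60352 ≈ -0.010356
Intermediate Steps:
L = 1/15 ≈ 0.066667
D(x) = -5 (D(x) = -9 + 4 = -5)
(D(L)*(109 + 16))/60352 = -5*(109 + 16)/60352 = -5*125*(1/60352) = -625*1/60352 = -625/60352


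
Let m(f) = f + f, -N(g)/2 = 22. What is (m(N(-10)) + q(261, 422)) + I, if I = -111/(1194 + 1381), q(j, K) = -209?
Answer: -764886/2575 ≈ -297.04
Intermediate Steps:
N(g) = -44 (N(g) = -2*22 = -44)
m(f) = 2*f
I = -111/2575 ≈ -0.043107
(m(N(-10)) + q(261, 422)) + I = (2*(-44) - 209) - 111/2575 = (-88 - 209) - 111/2575 = -297 - 111/2575 = -764886/2575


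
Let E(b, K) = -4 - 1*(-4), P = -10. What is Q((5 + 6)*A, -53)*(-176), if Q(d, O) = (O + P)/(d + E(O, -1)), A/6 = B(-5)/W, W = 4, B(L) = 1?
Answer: 672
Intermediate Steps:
A = 3/2 (A = 6*(1/4) = 6*(1*(¼)) = 6*(¼) = 3/2 ≈ 1.5000)
E(b, K) = 0 (E(b, K) = -4 + 4 = 0)
Q(d, O) = (-10 + O)/d (Q(d, O) = (O - 10)/(d + 0) = (-10 + O)/d)
Q((5 + 6)*A, -53)*(-176) = ((-10 - 53)/(((5 + 6)*(3/2))))*(-176) = (-63/(11*(3/2)))*(-176) = (-63/(33/2))*(-176) = ((2/33)*(-63))*(-176) = -42/11*(-176) = 672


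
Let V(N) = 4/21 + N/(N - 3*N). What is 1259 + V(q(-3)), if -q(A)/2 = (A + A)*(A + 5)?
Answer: 52865/42 ≈ 1258.7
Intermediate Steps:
q(A) = -4*A*(5 + A) (q(A) = -2*(A + A)*(A + 5) = -2*2*A*(5 + A) = -4*A*(5 + A))
V(N) = -13/42 (V(N) = 4*(1/21) + N/((-2*N)) = 4/21 + N*(-1/(2*N)) = 4/21 - ½ = -13/42)
1259 + V(q(-3)) = 1259 - 13/42 = 52865/42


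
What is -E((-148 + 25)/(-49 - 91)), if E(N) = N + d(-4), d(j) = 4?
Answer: -683/140 ≈ -4.8786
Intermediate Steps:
E(N) = 4 + N (E(N) = N + 4 = 4 + N)
-E((-148 + 25)/(-49 - 91)) = -(4 + (-148 + 25)/(-49 - 91)) = -(4 - 123/(-140)) = -(4 - 123*(-1/140)) = -(4 + 123/140) = -1*683/140 = -683/140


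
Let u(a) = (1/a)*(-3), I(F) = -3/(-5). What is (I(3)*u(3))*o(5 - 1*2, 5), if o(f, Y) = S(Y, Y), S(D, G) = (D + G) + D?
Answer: -9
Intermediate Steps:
S(D, G) = G + 2*D
o(f, Y) = 3*Y (o(f, Y) = Y + 2*Y = 3*Y)
I(F) = 3/5 (I(F) = -3*(-1/5) = 3/5)
u(a) = -3/a
(I(3)*u(3))*o(5 - 1*2, 5) = (3*(-3/3)/5)*(3*5) = (3*(-3*1/3)/5)*15 = ((3/5)*(-1))*15 = -3/5*15 = -9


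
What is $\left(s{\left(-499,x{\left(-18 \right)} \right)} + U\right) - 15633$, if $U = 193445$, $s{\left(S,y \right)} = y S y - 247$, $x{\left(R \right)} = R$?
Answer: $15889$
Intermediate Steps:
$s{\left(S,y \right)} = -247 + S y^{2}$ ($s{\left(S,y \right)} = S y y - 247 = S y^{2} - 247 = -247 + S y^{2}$)
$\left(s{\left(-499,x{\left(-18 \right)} \right)} + U\right) - 15633 = \left(\left(-247 - 499 \left(-18\right)^{2}\right) + 193445\right) - 15633 = \left(\left(-247 - 161676\right) + 193445\right) - 15633 = \left(-161923 + 193445\right) - 15633 = 31522 - 15633 = 15889$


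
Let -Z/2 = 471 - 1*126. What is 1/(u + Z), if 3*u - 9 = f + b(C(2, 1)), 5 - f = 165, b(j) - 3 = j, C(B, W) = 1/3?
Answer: -9/6653 ≈ -0.0013528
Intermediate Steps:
C(B, W) = ⅓
b(j) = 3 + j
f = -160 (f = 5 - 1*165 = 5 - 165 = -160)
u = -443/9 (u = 3 + (-160 + (3 + ⅓))/3 = 3 + (-160 + 10/3)/3 = 3 + (⅓)*(-470/3) = 3 - 470/9 = -443/9 ≈ -49.222)
Z = -690 (Z = -2*(471 - 1*126) = -2*(471 - 126) = -2*345 = -690)
1/(u + Z) = 1/(-443/9 - 690) = 1/(-6653/9) = -9/6653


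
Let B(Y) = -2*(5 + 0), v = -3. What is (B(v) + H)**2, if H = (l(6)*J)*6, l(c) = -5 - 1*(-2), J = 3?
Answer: 4096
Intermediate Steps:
l(c) = -3 (l(c) = -5 + 2 = -3)
H = -54 (H = -3*3*6 = -9*6 = -54)
B(Y) = -10 (B(Y) = -2*5 = -10)
(B(v) + H)**2 = (-10 - 54)**2 = (-64)**2 = 4096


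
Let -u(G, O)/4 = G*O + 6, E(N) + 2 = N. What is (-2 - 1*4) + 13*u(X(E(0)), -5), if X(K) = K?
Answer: -838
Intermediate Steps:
E(N) = -2 + N
u(G, O) = -24 - 4*G*O (u(G, O) = -4*(G*O + 6) = -4*(6 + G*O) = -24 - 4*G*O)
(-2 - 1*4) + 13*u(X(E(0)), -5) = (-2 - 1*4) + 13*(-24 - 4*(-2 + 0)*(-5)) = (-2 - 4) + 13*(-24 - 4*(-2)*(-5)) = -6 + 13*(-24 - 40) = -6 + 13*(-64) = -6 - 832 = -838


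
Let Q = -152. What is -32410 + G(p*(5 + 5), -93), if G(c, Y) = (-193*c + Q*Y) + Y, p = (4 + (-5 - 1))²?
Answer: -26087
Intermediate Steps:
p = 4 (p = (4 - 6)² = (-2)² = 4)
G(c, Y) = -193*c - 151*Y (G(c, Y) = (-193*c - 152*Y) + Y = -193*c - 151*Y)
-32410 + G(p*(5 + 5), -93) = -32410 + (-772*(5 + 5) - 151*(-93)) = -32410 + (-772*10 + 14043) = -32410 + (-193*40 + 14043) = -32410 + (-7720 + 14043) = -32410 + 6323 = -26087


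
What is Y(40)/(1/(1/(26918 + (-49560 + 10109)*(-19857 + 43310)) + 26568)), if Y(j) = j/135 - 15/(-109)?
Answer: 31390161093935083/2722914764055 ≈ 11528.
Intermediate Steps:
Y(j) = 15/109 + j/135 (Y(j) = j*(1/135) - 15*(-1/109) = j/135 + 15/109 = 15/109 + j/135)
Y(40)/(1/(1/(26918 + (-49560 + 10109)*(-19857 + 43310)) + 26568)) = (15/109 + (1/135)*40)/(1/(1/(26918 + (-49560 + 10109)*(-19857 + 43310)) + 26568)) = (15/109 + 8/27)/(1/(1/(26918 - 39451*23453) + 26568)) = 1277/(2943*(1/(1/(26918 - 925244303) + 26568))) = 1277/(2943*(1/(1/(-925217385) + 26568))) = 1277/(2943*(1/(-1/925217385 + 26568))) = 1277/(2943*(1/(24581175484679/925217385))) = 1277/(2943*(925217385/24581175484679)) = (1277/2943)*(24581175484679/925217385) = 31390161093935083/2722914764055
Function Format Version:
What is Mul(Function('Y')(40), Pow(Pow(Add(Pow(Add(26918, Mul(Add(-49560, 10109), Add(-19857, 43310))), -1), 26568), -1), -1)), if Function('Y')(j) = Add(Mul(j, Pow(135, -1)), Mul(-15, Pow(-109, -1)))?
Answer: Rational(31390161093935083, 2722914764055) ≈ 11528.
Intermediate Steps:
Function('Y')(j) = Add(Rational(15, 109), Mul(Rational(1, 135), j)) (Function('Y')(j) = Add(Mul(j, Rational(1, 135)), Mul(-15, Rational(-1, 109))) = Add(Mul(Rational(1, 135), j), Rational(15, 109)) = Add(Rational(15, 109), Mul(Rational(1, 135), j)))
Mul(Function('Y')(40), Pow(Pow(Add(Pow(Add(26918, Mul(Add(-49560, 10109), Add(-19857, 43310))), -1), 26568), -1), -1)) = Mul(Add(Rational(15, 109), Mul(Rational(1, 135), 40)), Pow(Pow(Add(Pow(Add(26918, Mul(Add(-49560, 10109), Add(-19857, 43310))), -1), 26568), -1), -1)) = Mul(Add(Rational(15, 109), Rational(8, 27)), Pow(Pow(Add(Pow(Add(26918, Mul(-39451, 23453)), -1), 26568), -1), -1)) = Mul(Rational(1277, 2943), Pow(Pow(Add(Pow(Add(26918, -925244303), -1), 26568), -1), -1)) = Mul(Rational(1277, 2943), Pow(Pow(Add(Pow(-925217385, -1), 26568), -1), -1)) = Mul(Rational(1277, 2943), Pow(Pow(Add(Rational(-1, 925217385), 26568), -1), -1)) = Mul(Rational(1277, 2943), Pow(Pow(Rational(24581175484679, 925217385), -1), -1)) = Mul(Rational(1277, 2943), Pow(Rational(925217385, 24581175484679), -1)) = Mul(Rational(1277, 2943), Rational(24581175484679, 925217385)) = Rational(31390161093935083, 2722914764055)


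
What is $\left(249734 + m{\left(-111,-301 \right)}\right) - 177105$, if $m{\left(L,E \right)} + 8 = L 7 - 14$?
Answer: $71830$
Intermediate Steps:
$m{\left(L,E \right)} = -22 + 7 L$ ($m{\left(L,E \right)} = -8 + \left(L 7 - 14\right) = -8 + \left(7 L - 14\right) = -8 + \left(-14 + 7 L\right) = -22 + 7 L$)
$\left(249734 + m{\left(-111,-301 \right)}\right) - 177105 = \left(249734 + \left(-22 + 7 \left(-111\right)\right)\right) - 177105 = \left(249734 - 799\right) - 177105 = 248935 - 177105 = 71830$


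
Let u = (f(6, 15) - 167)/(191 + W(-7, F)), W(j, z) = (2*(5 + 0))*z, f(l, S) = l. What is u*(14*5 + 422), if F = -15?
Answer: -1932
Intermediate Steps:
W(j, z) = 10*z (W(j, z) = (2*5)*z = 10*z)
u = -161/41 (u = (6 - 167)/(191 + 10*(-15)) = -161/(191 - 150) = -161/41 ≈ -3.9268)
u*(14*5 + 422) = -161*(14*5 + 422)/41 = -161*(70 + 422)/41 = -161/41*492 = -1932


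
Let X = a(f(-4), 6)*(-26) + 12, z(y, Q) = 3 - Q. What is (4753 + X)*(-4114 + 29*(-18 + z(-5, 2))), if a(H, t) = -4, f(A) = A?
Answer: -22431483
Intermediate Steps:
X = 116 (X = -4*(-26) + 12 = 104 + 12 = 116)
(4753 + X)*(-4114 + 29*(-18 + z(-5, 2))) = (4753 + 116)*(-4114 + 29*(-18 + (3 - 1*2))) = 4869*(-4114 + 29*(-18 + (3 - 2))) = 4869*(-4114 + 29*(-18 + 1)) = 4869*(-4114 + 29*(-17)) = 4869*(-4114 - 493) = 4869*(-4607) = -22431483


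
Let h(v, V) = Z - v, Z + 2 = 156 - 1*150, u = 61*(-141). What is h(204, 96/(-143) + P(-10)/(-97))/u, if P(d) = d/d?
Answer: 200/8601 ≈ 0.023253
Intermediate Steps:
P(d) = 1
u = -8601
Z = 4 (Z = -2 + (156 - 1*150) = -2 + (156 - 150) = -2 + 6 = 4)
h(v, V) = 4 - v
h(204, 96/(-143) + P(-10)/(-97))/u = (4 - 1*204)/(-8601) = (4 - 204)*(-1/8601) = -200*(-1/8601) = 200/8601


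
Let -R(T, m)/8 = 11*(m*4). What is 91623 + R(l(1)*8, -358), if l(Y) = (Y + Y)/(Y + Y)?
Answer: 217639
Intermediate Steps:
l(Y) = 1 (l(Y) = (2*Y)/((2*Y)) = (2*Y)*(1/(2*Y)) = 1)
R(T, m) = -352*m (R(T, m) = -88*m*4 = -88*4*m = -352*m)
91623 + R(l(1)*8, -358) = 91623 - 352*(-358) = 91623 + 126016 = 217639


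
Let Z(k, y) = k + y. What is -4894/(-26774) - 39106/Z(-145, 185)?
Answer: -261707071/267740 ≈ -977.47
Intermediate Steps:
-4894/(-26774) - 39106/Z(-145, 185) = -4894/(-26774) - 39106/(-145 + 185) = -4894*(-1/26774) - 39106/40 = 2447/13387 - 39106*1/40 = 2447/13387 - 19553/20 = -261707071/267740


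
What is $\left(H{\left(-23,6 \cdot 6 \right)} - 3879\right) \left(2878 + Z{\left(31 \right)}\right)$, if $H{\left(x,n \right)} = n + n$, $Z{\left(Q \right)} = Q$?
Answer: $-11074563$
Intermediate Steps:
$H{\left(x,n \right)} = 2 n$
$\left(H{\left(-23,6 \cdot 6 \right)} - 3879\right) \left(2878 + Z{\left(31 \right)}\right) = \left(2 \cdot 6 \cdot 6 - 3879\right) \left(2878 + 31\right) = \left(2 \cdot 36 - 3879\right) 2909 = \left(72 - 3879\right) 2909 = \left(-3807\right) 2909 = -11074563$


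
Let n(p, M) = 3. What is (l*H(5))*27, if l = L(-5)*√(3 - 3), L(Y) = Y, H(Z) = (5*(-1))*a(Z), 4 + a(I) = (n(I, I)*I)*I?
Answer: 0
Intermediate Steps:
a(I) = -4 + 3*I² (a(I) = -4 + (3*I)*I = -4 + 3*I²)
H(Z) = 20 - 15*Z² (H(Z) = (5*(-1))*(-4 + 3*Z²) = -5*(-4 + 3*Z²) = 20 - 15*Z²)
l = 0 (l = -5*√(3 - 3) = -5*√0 = -5*0 = 0)
(l*H(5))*27 = (0*(20 - 15*5²))*27 = (0*(20 - 15*25))*27 = (0*(20 - 375))*27 = (0*(-355))*27 = 0*27 = 0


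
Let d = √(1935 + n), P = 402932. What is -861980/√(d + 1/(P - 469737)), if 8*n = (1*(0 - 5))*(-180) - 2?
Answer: -861980*√133610/√(-2 + 66805*√8189) ≈ -1.2815e+5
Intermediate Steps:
n = 449/4 (n = ((1*(0 - 5))*(-180) - 2)/8 = ((1*(-5))*(-180) - 2)/8 = (-5*(-180) - 2)/8 = (900 - 2)/8 = (⅛)*898 = 449/4 ≈ 112.25)
d = √8189/2 (d = √(1935 + 449/4) = √(8189/4) = √8189/2 ≈ 45.247)
-861980/√(d + 1/(P - 469737)) = -861980/√(√8189/2 + 1/(402932 - 469737)) = -861980/√(√8189/2 + 1/(-66805)) = -861980/√(√8189/2 - 1/66805) = -861980/√(-1/66805 + √8189/2)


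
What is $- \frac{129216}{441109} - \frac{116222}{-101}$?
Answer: $\frac{51253519382}{44552009} \approx 1150.4$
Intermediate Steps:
$- \frac{129216}{441109} - \frac{116222}{-101} = \left(-129216\right) \frac{1}{441109} - - \frac{116222}{101} = - \frac{129216}{441109} + \frac{116222}{101} = \frac{51253519382}{44552009}$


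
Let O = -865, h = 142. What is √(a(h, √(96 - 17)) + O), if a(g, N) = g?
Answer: I*√723 ≈ 26.889*I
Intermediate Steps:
√(a(h, √(96 - 17)) + O) = √(142 - 865) = √(-723) = I*√723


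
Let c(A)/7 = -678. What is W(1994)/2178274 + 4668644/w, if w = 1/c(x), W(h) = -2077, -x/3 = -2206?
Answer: -48264854398806253/2178274 ≈ -2.2157e+10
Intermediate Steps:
x = 6618 (x = -3*(-2206) = 6618)
c(A) = -4746 (c(A) = 7*(-678) = -4746)
w = -1/4746 (w = 1/(-4746) = -1/4746 ≈ -0.00021070)
W(1994)/2178274 + 4668644/w = -2077/2178274 + 4668644/(-1/4746) = -2077*1/2178274 + 4668644*(-4746) = -2077/2178274 - 22157384424 = -48264854398806253/2178274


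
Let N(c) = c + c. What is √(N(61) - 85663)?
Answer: I*√85541 ≈ 292.47*I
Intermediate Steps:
N(c) = 2*c
√(N(61) - 85663) = √(2*61 - 85663) = √(122 - 85663) = √(-85541) = I*√85541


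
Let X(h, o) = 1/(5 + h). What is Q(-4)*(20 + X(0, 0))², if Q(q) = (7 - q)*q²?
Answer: 1795376/25 ≈ 71815.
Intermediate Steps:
Q(q) = q²*(7 - q)
Q(-4)*(20 + X(0, 0))² = ((-4)²*(7 - 1*(-4)))*(20 + 1/(5 + 0))² = (16*(7 + 4))*(20 + 1/5)² = (16*11)*(20 + ⅕)² = 176*(101/5)² = 176*(10201/25) = 1795376/25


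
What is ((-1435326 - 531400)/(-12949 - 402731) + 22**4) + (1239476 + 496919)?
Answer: 409581087203/207840 ≈ 1.9707e+6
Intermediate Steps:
((-1435326 - 531400)/(-12949 - 402731) + 22**4) + (1239476 + 496919) = (-1966726/(-415680) + 234256) + 1736395 = (-1966726*(-1/415680) + 234256) + 1736395 = (983363/207840 + 234256) + 1736395 = 48688750403/207840 + 1736395 = 409581087203/207840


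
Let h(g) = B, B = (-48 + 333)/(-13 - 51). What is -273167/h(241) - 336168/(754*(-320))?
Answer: 3636481697/59280 ≈ 61344.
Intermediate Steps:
B = -285/64 (B = 285/(-64) = 285*(-1/64) = -285/64 ≈ -4.4531)
h(g) = -285/64
-273167/h(241) - 336168/(754*(-320)) = -273167/(-285/64) - 336168/(754*(-320)) = -273167*(-64/285) - 336168/(-241280) = 17482688/285 - 336168*(-1/241280) = 17482688/285 + 1449/1040 = 3636481697/59280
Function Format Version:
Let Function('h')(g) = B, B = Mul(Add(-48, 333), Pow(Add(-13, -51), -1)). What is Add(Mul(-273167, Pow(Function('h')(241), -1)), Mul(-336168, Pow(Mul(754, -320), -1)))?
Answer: Rational(3636481697, 59280) ≈ 61344.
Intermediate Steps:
B = Rational(-285, 64) (B = Mul(285, Pow(-64, -1)) = Mul(285, Rational(-1, 64)) = Rational(-285, 64) ≈ -4.4531)
Function('h')(g) = Rational(-285, 64)
Add(Mul(-273167, Pow(Function('h')(241), -1)), Mul(-336168, Pow(Mul(754, -320), -1))) = Add(Mul(-273167, Pow(Rational(-285, 64), -1)), Mul(-336168, Pow(Mul(754, -320), -1))) = Add(Mul(-273167, Rational(-64, 285)), Mul(-336168, Pow(-241280, -1))) = Add(Rational(17482688, 285), Mul(-336168, Rational(-1, 241280))) = Add(Rational(17482688, 285), Rational(1449, 1040)) = Rational(3636481697, 59280)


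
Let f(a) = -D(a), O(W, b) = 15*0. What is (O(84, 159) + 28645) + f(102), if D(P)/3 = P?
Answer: 28339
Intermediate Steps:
D(P) = 3*P
O(W, b) = 0
f(a) = -3*a
(O(84, 159) + 28645) + f(102) = (0 + 28645) - 3*102 = 28645 - 306 = 28339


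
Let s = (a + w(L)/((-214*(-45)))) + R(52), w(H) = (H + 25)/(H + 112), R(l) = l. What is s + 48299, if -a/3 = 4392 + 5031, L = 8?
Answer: 7735586411/385200 ≈ 20082.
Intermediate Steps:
w(H) = (25 + H)/(112 + H)
a = -28269 (a = -3*(4392 + 5031) = -3*9423 = -28269)
s = -10869188389/385200 (s = (-28269 + ((25 + 8)/(112 + 8))/((-214*(-45)))) + 52 = (-28269 + (33/120)/9630) + 52 = (-28269 + ((1/120)*33)*(1/9630)) + 52 = (-28269 + (11/40)*(1/9630)) + 52 = (-28269 + 11/385200) + 52 = -10889218789/385200 + 52 = -10869188389/385200 ≈ -28217.)
s + 48299 = -10869188389/385200 + 48299 = 7735586411/385200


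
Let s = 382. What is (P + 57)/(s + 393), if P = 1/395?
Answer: 22516/306125 ≈ 0.073552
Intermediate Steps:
P = 1/395 ≈ 0.0025316
(P + 57)/(s + 393) = (1/395 + 57)/(382 + 393) = (22516/395)/775 = (22516/395)*(1/775) = 22516/306125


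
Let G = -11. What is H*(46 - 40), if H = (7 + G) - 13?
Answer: -102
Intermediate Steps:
H = -17 (H = (7 - 11) - 13 = -4 - 13 = -17)
H*(46 - 40) = -17*(46 - 40) = -17*6 = -102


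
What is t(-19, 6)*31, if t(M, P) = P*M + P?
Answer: -3348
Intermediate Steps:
t(M, P) = P + M*P (t(M, P) = M*P + P = P + M*P)
t(-19, 6)*31 = (6*(1 - 19))*31 = (6*(-18))*31 = -108*31 = -3348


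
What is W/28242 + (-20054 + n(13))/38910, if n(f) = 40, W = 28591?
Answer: 91206737/183149370 ≈ 0.49799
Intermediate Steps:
W/28242 + (-20054 + n(13))/38910 = 28591/28242 + (-20054 + 40)/38910 = 28591*(1/28242) - 20014*1/38910 = 28591/28242 - 10007/19455 = 91206737/183149370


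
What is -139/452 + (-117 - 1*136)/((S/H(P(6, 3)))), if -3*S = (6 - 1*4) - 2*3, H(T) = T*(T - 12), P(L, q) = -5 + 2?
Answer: -1929827/226 ≈ -8539.1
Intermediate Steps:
P(L, q) = -3
H(T) = T*(-12 + T)
S = 4/3 (S = -((6 - 1*4) - 2*3)/3 = -((6 - 4) - 6)/3 = -(2 - 6)/3 = -⅓*(-4) = 4/3 ≈ 1.3333)
-139/452 + (-117 - 1*136)/((S/H(P(6, 3)))) = -139/452 + (-117 - 1*136)/((4/(3*((-3*(-12 - 3)))))) = -139*1/452 + (-117 - 136)/((4/(3*((-3*(-15)))))) = -139/452 - 253/((4/3)/45) = -139/452 - 253/((4/3)*(1/45)) = -139/452 - 253/4/135 = -139/452 - 253*135/4 = -139/452 - 34155/4 = -1929827/226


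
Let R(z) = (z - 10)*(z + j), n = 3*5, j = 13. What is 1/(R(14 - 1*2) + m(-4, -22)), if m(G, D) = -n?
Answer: 1/35 ≈ 0.028571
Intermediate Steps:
n = 15
R(z) = (-10 + z)*(13 + z) (R(z) = (z - 10)*(z + 13) = (-10 + z)*(13 + z))
m(G, D) = -15 (m(G, D) = -1*15 = -15)
1/(R(14 - 1*2) + m(-4, -22)) = 1/((-130 + (14 - 1*2)² + 3*(14 - 1*2)) - 15) = 1/((-130 + (14 - 2)² + 3*(14 - 2)) - 15) = 1/((-130 + 12² + 3*12) - 15) = 1/((-130 + 144 + 36) - 15) = 1/(50 - 15) = 1/35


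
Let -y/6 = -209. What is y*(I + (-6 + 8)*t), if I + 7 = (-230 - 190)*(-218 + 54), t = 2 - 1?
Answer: 86369250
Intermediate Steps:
y = 1254 (y = -6*(-209) = 1254)
t = 1
I = 68873 (I = -7 + (-230 - 190)*(-218 + 54) = -7 - 420*(-164) = -7 + 68880 = 68873)
y*(I + (-6 + 8)*t) = 1254*(68873 + (-6 + 8)*1) = 1254*(68873 + 2*1) = 1254*(68873 + 2) = 1254*68875 = 86369250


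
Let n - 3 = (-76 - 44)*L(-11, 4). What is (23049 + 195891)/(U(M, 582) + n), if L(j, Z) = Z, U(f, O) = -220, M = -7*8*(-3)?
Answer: -5340/17 ≈ -314.12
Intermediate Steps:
M = 168 (M = -56*(-3) = 168)
n = -477 (n = 3 + (-76 - 44)*4 = 3 - 120*4 = 3 - 480 = -477)
(23049 + 195891)/(U(M, 582) + n) = (23049 + 195891)/(-220 - 477) = 218940/(-697) = 218940*(-1/697) = -5340/17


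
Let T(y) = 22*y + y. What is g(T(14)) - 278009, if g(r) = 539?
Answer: -277470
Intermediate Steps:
T(y) = 23*y
g(T(14)) - 278009 = 539 - 278009 = -277470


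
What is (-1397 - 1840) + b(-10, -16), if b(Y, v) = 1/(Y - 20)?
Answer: -97111/30 ≈ -3237.0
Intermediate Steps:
b(Y, v) = 1/(-20 + Y)
(-1397 - 1840) + b(-10, -16) = (-1397 - 1840) + 1/(-20 - 10) = -3237 + 1/(-30) = -3237 - 1/30 = -97111/30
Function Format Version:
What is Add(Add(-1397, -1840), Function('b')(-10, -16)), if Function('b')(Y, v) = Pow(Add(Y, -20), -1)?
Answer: Rational(-97111, 30) ≈ -3237.0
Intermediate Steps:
Function('b')(Y, v) = Pow(Add(-20, Y), -1)
Add(Add(-1397, -1840), Function('b')(-10, -16)) = Add(Add(-1397, -1840), Pow(Add(-20, -10), -1)) = Add(-3237, Pow(-30, -1)) = Add(-3237, Rational(-1, 30)) = Rational(-97111, 30)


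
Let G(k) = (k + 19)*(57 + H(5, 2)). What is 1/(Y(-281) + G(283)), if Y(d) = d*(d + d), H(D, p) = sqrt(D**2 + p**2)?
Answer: 43784/7667493395 - 151*sqrt(29)/15334986790 ≈ 5.6573e-6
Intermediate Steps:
G(k) = (19 + k)*(57 + sqrt(29)) (G(k) = (k + 19)*(57 + sqrt(5**2 + 2**2)) = (19 + k)*(57 + sqrt(25 + 4)) = (19 + k)*(57 + sqrt(29)))
Y(d) = 2*d**2 (Y(d) = d*(2*d) = 2*d**2)
1/(Y(-281) + G(283)) = 1/(2*(-281)**2 + (1083 + 19*sqrt(29) + 57*283 + 283*sqrt(29))) = 1/(2*78961 + (1083 + 19*sqrt(29) + 16131 + 283*sqrt(29))) = 1/(157922 + (17214 + 302*sqrt(29))) = 1/(175136 + 302*sqrt(29))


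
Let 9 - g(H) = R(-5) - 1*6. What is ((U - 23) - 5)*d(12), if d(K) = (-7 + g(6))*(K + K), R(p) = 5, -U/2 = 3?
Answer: -2448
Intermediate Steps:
U = -6 (U = -2*3 = -6)
g(H) = 10 (g(H) = 9 - (5 - 1*6) = 9 - (5 - 6) = 9 - 1*(-1) = 9 + 1 = 10)
d(K) = 6*K (d(K) = (-7 + 10)*(K + K) = 3*(2*K) = 6*K)
((U - 23) - 5)*d(12) = ((-6 - 23) - 5)*(6*12) = (-29 - 5)*72 = -34*72 = -2448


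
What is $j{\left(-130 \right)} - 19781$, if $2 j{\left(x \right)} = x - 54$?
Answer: $-19873$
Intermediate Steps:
$j{\left(x \right)} = -27 + \frac{x}{2}$ ($j{\left(x \right)} = \frac{x - 54}{2} = \frac{-54 + x}{2} = -27 + \frac{x}{2}$)
$j{\left(-130 \right)} - 19781 = \left(-27 + \frac{1}{2} \left(-130\right)\right) - 19781 = \left(-27 - 65\right) - 19781 = -92 - 19781 = -19873$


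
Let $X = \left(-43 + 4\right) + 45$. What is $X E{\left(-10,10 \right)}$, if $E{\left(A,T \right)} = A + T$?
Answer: $0$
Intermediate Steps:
$X = 6$ ($X = -39 + 45 = 6$)
$X E{\left(-10,10 \right)} = 6 \left(-10 + 10\right) = 6 \cdot 0 = 0$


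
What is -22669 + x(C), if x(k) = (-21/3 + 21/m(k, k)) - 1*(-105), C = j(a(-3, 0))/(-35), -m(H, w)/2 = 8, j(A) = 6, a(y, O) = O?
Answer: -361157/16 ≈ -22572.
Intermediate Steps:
m(H, w) = -16 (m(H, w) = -2*8 = -16)
C = -6/35 (C = 6/(-35) = 6*(-1/35) = -6/35 ≈ -0.17143)
x(k) = 1547/16 (x(k) = (-21/3 + 21/(-16)) - 1*(-105) = (-21*⅓ + 21*(-1/16)) + 105 = (-7 - 21/16) + 105 = -133/16 + 105 = 1547/16)
-22669 + x(C) = -22669 + 1547/16 = -361157/16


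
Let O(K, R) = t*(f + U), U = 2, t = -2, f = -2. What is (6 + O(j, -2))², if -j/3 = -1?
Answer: 36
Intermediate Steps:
j = 3 (j = -3*(-1) = 3)
O(K, R) = 0 (O(K, R) = -2*(-2 + 2) = -2*0 = 0)
(6 + O(j, -2))² = (6 + 0)² = 6² = 36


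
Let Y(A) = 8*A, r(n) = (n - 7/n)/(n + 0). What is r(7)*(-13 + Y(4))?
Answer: 114/7 ≈ 16.286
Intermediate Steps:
r(n) = (n - 7/n)/n
r(7)*(-13 + Y(4)) = (1 - 7/7²)*(-13 + 8*4) = (1 - 7*1/49)*(-13 + 32) = (1 - ⅐)*19 = (6/7)*19 = 114/7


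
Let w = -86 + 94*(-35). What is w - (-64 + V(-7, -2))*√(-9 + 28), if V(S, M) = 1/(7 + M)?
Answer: -3376 + 319*√19/5 ≈ -3097.9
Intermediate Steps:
w = -3376 (w = -86 - 3290 = -3376)
w - (-64 + V(-7, -2))*√(-9 + 28) = -3376 - (-64 + 1/(7 - 2))*√(-9 + 28) = -3376 - (-64 + 1/5)*√19 = -3376 - (-64 + ⅕)*√19 = -3376 - (-319)*√19/5 = -3376 + 319*√19/5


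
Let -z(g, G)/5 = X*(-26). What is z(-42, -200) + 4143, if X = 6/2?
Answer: 4533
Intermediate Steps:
X = 3 (X = 6*(½) = 3)
z(g, G) = 390 (z(g, G) = -15*(-26) = -5*(-78) = 390)
z(-42, -200) + 4143 = 390 + 4143 = 4533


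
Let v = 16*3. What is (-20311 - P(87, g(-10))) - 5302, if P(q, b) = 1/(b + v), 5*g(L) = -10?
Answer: -1178199/46 ≈ -25613.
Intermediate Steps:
g(L) = -2 (g(L) = (⅕)*(-10) = -2)
v = 48
P(q, b) = 1/(48 + b) (P(q, b) = 1/(b + 48) = 1/(48 + b))
(-20311 - P(87, g(-10))) - 5302 = (-20311 - 1/(48 - 2)) - 5302 = (-20311 - 1/46) - 5302 = -934307/46 - 5302 = -1178199/46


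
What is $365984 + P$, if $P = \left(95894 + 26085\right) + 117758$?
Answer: $605721$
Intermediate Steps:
$P = 239737$ ($P = 121979 + 117758 = 239737$)
$365984 + P = 365984 + 239737 = 605721$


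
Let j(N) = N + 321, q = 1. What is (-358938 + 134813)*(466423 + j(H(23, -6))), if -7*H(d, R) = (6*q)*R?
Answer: -732271061500/7 ≈ -1.0461e+11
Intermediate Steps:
H(d, R) = -6*R/7 (H(d, R) = -6*1*R/7 = -6*R/7)
j(N) = 321 + N
(-358938 + 134813)*(466423 + j(H(23, -6))) = (-358938 + 134813)*(466423 + (321 - 6/7*(-6))) = -224125*(466423 + (321 + 36/7)) = -224125*(466423 + 2283/7) = -224125*3267244/7 = -732271061500/7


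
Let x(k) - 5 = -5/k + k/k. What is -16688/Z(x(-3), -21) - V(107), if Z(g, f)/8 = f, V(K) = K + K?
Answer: -344/3 ≈ -114.67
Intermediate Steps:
x(k) = 6 - 5/k (x(k) = 5 + (-5/k + k/k) = 5 + (-5/k + 1) = 5 + (1 - 5/k) = 6 - 5/k)
V(K) = 2*K
Z(g, f) = 8*f
-16688/Z(x(-3), -21) - V(107) = -16688/(8*(-21)) - 2*107 = -16688/(-168) - 1*214 = -16688*(-1/168) - 214 = 298/3 - 214 = -344/3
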